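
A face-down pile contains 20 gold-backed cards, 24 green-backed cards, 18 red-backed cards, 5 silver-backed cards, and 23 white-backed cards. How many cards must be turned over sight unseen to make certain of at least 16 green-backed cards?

The worst case draws every non-green-backed card first: 20 + 18 + 5 + 23 = 66.
The next 16 draws are then forced to be green-backed, giving 66 + 16 = 82.

82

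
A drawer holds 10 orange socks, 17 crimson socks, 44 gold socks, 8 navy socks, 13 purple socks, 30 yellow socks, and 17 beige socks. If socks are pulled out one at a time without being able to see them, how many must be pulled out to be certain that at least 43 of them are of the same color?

138

In the worst case we take at most 42 of each color, but all 10 orange, all 17 crimson, all 8 navy, all 13 purple, all 30 yellow, and all 17 beige (fewer than 42), giving 10 + 17 + 42 + 8 + 13 + 30 + 17 = 137.
One more sock then forces some color to 43, so 137 + 1 = 138.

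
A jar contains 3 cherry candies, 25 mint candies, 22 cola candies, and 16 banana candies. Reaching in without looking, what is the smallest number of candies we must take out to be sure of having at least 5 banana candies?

55

The worst case draws every non-banana candy first: 3 + 25 + 22 = 50.
The next 5 draws are then forced to be banana, giving 50 + 5 = 55.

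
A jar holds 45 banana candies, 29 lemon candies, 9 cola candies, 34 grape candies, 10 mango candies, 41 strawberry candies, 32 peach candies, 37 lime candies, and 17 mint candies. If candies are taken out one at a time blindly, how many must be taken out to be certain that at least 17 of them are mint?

254

The worst case draws every non-mint candy first: 45 + 29 + 9 + 34 + 10 + 41 + 32 + 37 = 237.
The next 17 draws are then forced to be mint, giving 237 + 17 = 254.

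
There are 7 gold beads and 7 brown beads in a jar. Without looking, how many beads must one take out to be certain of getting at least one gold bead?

To avoid gold beads as long as possible, exhaust the other 1 color first.
The worst case draws every non-gold bead first: 7.
The next draw is then forced to be gold, giving 7 + 1 = 8.

8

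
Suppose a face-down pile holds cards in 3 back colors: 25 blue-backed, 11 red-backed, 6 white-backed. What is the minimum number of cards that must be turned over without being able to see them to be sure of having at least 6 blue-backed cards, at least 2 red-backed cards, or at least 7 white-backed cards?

13

The worst case stops just short of every target: 5 blue-backed, 1 red-backed, 6 white-backed — 5 + 1 + 6 = 12 cards.
One more card must push some back color to its target, so 12 + 1 = 13.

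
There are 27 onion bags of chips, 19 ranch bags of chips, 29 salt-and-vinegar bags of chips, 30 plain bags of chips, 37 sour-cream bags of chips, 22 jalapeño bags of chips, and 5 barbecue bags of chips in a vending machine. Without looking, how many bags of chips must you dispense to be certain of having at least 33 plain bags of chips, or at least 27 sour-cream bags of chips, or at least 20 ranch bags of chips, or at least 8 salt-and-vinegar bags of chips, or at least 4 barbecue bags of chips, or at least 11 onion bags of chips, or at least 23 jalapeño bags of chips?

The worst case stops just short of every target: 10 onion, 19 ranch, 7 salt-and-vinegar, all 30 plain, 26 sour-cream, 22 jalapeño, 3 barbecue — 10 + 19 + 7 + 30 + 26 + 22 + 3 = 117 bags of chips.
One more bag of chips must push some flavor to its target, so 117 + 1 = 118.

118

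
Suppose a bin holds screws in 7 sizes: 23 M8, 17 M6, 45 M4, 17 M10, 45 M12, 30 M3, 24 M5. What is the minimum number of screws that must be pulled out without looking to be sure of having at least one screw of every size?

185

The hardest size to obtain is M6: we could draw every other screw first — 201 − 17 = 184 screws — without a single M6 one.
The next draw must be M6, so 184 + 1 = 185.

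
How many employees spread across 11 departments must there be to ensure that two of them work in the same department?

There are 11 departments acting as pigeonholes.
With 11 employees we could place one in each, avoiding any repeat.
One more forces some class to hold 2, so 11 + 1 = 12.

12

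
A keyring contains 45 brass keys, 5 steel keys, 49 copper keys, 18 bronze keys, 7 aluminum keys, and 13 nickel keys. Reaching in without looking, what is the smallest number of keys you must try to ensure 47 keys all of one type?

135

Treat the 6 types as pigeonholes.
In the worst case we take at most 46 of each type, but all 45 brass, all 5 steel, all 18 bronze, all 7 aluminum, and all 13 nickel (fewer than 46), giving 45 + 5 + 46 + 18 + 7 + 13 = 134.
One more key then forces some type to 47, so 134 + 1 = 135.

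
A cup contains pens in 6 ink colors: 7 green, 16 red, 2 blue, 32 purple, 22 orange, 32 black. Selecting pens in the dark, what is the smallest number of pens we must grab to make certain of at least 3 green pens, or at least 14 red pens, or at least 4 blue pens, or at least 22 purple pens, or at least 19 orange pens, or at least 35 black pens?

89

Each of the 6 ink colors has its own threshold; avoid all of them simultaneously.
The worst case stops just short of every target: 2 green, 13 red, all 2 blue, 21 purple, 18 orange, all 32 black — 2 + 13 + 2 + 21 + 18 + 32 = 88 pens.
One more pen must push some ink color to its target, so 88 + 1 = 89.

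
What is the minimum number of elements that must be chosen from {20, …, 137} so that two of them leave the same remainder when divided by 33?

Group the integers by remainder mod 33; there are 33 residue classes, each nonempty in this range.
Choosing one from each class (33 integers) avoids any shared remainder.
One more choice must repeat a class, so two differ by a multiple of 33. Hence 33 + 1 = 34.

34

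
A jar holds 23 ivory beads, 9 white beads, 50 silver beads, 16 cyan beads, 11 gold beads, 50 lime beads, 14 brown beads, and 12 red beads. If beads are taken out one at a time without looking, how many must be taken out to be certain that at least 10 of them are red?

183

The worst case draws every non-red bead first: 23 + 9 + 50 + 16 + 11 + 50 + 14 = 173.
The next 10 draws are then forced to be red, giving 173 + 10 = 183.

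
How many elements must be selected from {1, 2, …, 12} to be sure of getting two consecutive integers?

Partition {1, …, 12} into 6 pairs: {1,2}, {3,4}, …, {11,12}.
Choosing 6 integers — say the 6 even numbers 2, 4, …, 12 — takes one from each pair and avoids the property.
Choosing 7 forces two into the same pair by pigeonhole, and those are consecutive. So 7.

7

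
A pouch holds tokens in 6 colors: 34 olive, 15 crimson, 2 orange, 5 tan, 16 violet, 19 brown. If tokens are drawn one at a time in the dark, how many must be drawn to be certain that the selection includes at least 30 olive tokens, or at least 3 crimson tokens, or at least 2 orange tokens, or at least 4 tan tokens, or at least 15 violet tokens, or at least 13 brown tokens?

The worst case stops just short of every target: 29 olive, 2 crimson, 1 orange, 3 tan, 14 violet, 12 brown — 29 + 2 + 1 + 3 + 14 + 12 = 61 tokens.
One more token must push some color to its target, so 61 + 1 = 62.

62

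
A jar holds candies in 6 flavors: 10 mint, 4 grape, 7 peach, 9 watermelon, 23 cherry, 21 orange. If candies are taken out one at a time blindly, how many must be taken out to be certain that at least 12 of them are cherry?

63

The worst case draws every non-cherry candy first: 10 + 4 + 7 + 9 + 21 = 51.
The next 12 draws are then forced to be cherry, giving 51 + 12 = 63.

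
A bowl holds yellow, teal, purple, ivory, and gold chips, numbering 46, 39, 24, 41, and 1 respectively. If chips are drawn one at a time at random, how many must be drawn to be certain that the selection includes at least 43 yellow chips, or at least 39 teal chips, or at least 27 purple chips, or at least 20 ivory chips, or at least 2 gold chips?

125

Each of the 5 colors has its own threshold; avoid all of them simultaneously.
The worst case stops just short of every target: 42 yellow, 38 teal, all 24 purple, 19 ivory, 1 gold — 42 + 38 + 24 + 19 + 1 = 124 chips.
One more chip must push some color to its target, so 124 + 1 = 125.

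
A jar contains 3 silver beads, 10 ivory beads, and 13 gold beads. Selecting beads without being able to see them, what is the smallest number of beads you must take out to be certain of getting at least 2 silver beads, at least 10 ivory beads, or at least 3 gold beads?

The worst case stops just short of every target: 1 silver, 9 ivory, 2 gold — 1 + 9 + 2 = 12 beads.
One more bead must push some color to its target, so 12 + 1 = 13.

13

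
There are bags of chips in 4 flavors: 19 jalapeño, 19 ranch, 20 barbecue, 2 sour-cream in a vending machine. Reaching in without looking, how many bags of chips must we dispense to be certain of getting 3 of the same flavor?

The worst case takes 2 bags of chips of each flavor without reaching 3 of any: 4 × 2 = 8.
The next bag of chips must bring some flavor to 3, so 8 + 1 = 9.

9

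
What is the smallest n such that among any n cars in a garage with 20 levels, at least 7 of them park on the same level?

121

There are 20 levels acting as pigeonholes.
With 20 × 6 = 120 cars we could place exactly 6 in each, with no class reaching 7.
One more forces some class to hold 7, so 120 + 1 = 121.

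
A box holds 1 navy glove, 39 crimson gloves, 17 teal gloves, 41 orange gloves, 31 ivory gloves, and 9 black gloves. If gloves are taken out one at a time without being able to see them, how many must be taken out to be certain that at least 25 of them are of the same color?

In the worst case we take at most 24 of each color, but all 1 navy, all 17 teal, and all 9 black (fewer than 24), giving 1 + 24 + 17 + 24 + 24 + 9 = 99.
One more glove then forces some color to 25, so 99 + 1 = 100.

100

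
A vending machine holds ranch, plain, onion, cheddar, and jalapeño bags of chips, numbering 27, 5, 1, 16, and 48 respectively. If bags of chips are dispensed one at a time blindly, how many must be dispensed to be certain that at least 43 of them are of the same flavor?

92

In the worst case we take at most 42 of each flavor, but all 27 ranch, all 5 plain, all 1 onion, and all 16 cheddar (fewer than 42), giving 27 + 5 + 1 + 16 + 42 = 91.
One more bag of chips then forces some flavor to 43, so 91 + 1 = 92.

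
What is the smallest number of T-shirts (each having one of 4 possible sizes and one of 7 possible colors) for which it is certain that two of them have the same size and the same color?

There are 4 × 7 = 28 (size, color) combinations acting as pigeonholes.
With 28 T-shirts we could place one in each, avoiding any repeat.
One more forces some (size, color) pair to hold 2, so 28 + 1 = 29.

29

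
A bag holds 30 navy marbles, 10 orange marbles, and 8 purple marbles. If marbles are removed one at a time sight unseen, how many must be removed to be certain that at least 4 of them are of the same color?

The worst case takes 3 marbles of each color without reaching 4 of any: 3 × 3 = 9.
The next marble must bring some color to 4, so 9 + 1 = 10.

10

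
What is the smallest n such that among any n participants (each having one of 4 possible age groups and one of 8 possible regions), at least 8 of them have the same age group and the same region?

There are 4 × 8 = 32 (age group, region) combinations acting as pigeonholes.
With 32 × 7 = 224 participants we could place exactly 7 in each, with no (age group, region) pair reaching 8.
One more forces some (age group, region) pair to hold 8, so 224 + 1 = 225.

225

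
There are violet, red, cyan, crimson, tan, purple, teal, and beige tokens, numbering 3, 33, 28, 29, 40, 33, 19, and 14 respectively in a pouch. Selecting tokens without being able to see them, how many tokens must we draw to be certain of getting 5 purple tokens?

171

The worst case draws every non-purple token first: 3 + 33 + 28 + 29 + 40 + 19 + 14 = 166.
The next 5 draws are then forced to be purple, giving 166 + 5 = 171.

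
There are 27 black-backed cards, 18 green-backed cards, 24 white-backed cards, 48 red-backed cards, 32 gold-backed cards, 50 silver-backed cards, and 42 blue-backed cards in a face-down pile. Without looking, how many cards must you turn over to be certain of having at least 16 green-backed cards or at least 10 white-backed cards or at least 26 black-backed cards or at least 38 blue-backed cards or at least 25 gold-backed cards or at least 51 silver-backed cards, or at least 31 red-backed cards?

191

The worst case stops just short of every target: 25 black-backed, 15 green-backed, 9 white-backed, 30 red-backed, 24 gold-backed, 50 silver-backed, 37 blue-backed — 25 + 15 + 9 + 30 + 24 + 50 + 37 = 190 cards.
One more card must push some back color to its target, so 190 + 1 = 191.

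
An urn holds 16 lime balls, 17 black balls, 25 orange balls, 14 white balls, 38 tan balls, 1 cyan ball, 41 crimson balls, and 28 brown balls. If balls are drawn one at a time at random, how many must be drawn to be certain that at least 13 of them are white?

The worst case draws every non-white ball first: 16 + 17 + 25 + 38 + 1 + 41 + 28 = 166.
The next 13 draws are then forced to be white, giving 166 + 13 = 179.

179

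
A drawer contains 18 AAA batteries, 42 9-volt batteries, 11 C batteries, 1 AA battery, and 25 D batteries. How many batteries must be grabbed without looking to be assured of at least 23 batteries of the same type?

In the worst case we take at most 22 of each type, but all 18 AAA, all 11 C, and all 1 AA (fewer than 22), giving 18 + 22 + 11 + 1 + 22 = 74.
One more battery then forces some type to 23, so 74 + 1 = 75.

75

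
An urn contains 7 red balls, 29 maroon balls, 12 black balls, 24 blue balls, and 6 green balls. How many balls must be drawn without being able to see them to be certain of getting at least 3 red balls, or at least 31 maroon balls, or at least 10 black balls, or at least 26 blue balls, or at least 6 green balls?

70

Each of the 5 colors has its own threshold; avoid all of them simultaneously.
The worst case stops just short of every target: 2 red, all 29 maroon, 9 black, all 24 blue, 5 green — 2 + 29 + 9 + 24 + 5 = 69 balls.
One more ball must push some color to its target, so 69 + 1 = 70.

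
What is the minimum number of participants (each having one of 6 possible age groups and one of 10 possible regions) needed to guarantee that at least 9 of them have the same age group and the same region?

481

There are 6 × 10 = 60 (age group, region) combinations acting as pigeonholes.
With 60 × 8 = 480 participants we could place exactly 8 in each, with no (age group, region) pair reaching 9.
One more forces some (age group, region) pair to hold 9, so 480 + 1 = 481.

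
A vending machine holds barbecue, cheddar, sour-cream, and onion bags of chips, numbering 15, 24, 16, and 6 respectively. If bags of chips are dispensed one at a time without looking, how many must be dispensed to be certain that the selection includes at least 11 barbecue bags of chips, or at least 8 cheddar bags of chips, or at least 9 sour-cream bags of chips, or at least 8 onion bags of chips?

32

Each of the 4 flavors has its own threshold; avoid all of them simultaneously.
The worst case stops just short of every target: 10 barbecue, 7 cheddar, 8 sour-cream, all 6 onion — 10 + 7 + 8 + 6 = 31 bags of chips.
One more bag of chips must push some flavor to its target, so 31 + 1 = 32.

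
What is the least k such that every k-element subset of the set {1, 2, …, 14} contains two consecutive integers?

8

Partition {1, …, 14} into 7 pairs: {1,2}, {3,4}, …, {13,14}.
Choosing 7 integers — say the 7 even numbers 2, 4, …, 14 — takes one from each pair and avoids the property.
Choosing 8 forces two into the same pair by pigeonhole, and those are consecutive. So 8.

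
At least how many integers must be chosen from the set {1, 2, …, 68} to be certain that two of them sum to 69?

Partition {1, …, 68} into 34 pairs: {1,68}, {2,67}, …, {34,35}.
Choosing 34 integers — say the integers 1 through 34 — takes one from each pair and avoids the property.
Choosing 35 forces two into the same pair by pigeonhole, and those sum to 69. So 35.

35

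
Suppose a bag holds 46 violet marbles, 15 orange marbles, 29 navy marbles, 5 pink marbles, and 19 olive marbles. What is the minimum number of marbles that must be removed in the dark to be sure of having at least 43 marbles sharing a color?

Treat the 5 colors as pigeonholes.
In the worst case we take at most 42 of each color, but all 15 orange, all 29 navy, all 5 pink, and all 19 olive (fewer than 42), giving 42 + 15 + 29 + 5 + 19 = 110.
One more marble then forces some color to 43, so 110 + 1 = 111.

111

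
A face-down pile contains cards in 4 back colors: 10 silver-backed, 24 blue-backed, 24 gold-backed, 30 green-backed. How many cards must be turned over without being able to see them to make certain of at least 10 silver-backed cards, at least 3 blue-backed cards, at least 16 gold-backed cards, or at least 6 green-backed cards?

Each of the 4 back colors has its own threshold; avoid all of them simultaneously.
The worst case stops just short of every target: 9 silver-backed, 2 blue-backed, 15 gold-backed, 5 green-backed — 9 + 2 + 15 + 5 = 31 cards.
One more card must push some back color to its target, so 31 + 1 = 32.

32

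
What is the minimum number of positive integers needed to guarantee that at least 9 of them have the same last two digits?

801

There are 100 possible two-digit endings acting as pigeonholes.
With 100 × 8 = 800 positive integers we could place exactly 8 in each, with no class reaching 9.
One more forces some class to hold 9, so 800 + 1 = 801.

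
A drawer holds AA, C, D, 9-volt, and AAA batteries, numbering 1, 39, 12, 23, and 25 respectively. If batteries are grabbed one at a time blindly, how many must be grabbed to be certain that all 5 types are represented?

The hardest type to obtain is AA: we could draw every other battery first — 100 − 1 = 99 batteries — without a single AA one.
The next draw must be AA, so 99 + 1 = 100.

100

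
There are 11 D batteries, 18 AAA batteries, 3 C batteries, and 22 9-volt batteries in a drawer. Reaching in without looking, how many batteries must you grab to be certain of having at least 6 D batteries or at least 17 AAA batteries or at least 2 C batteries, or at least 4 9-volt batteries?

26

The worst case stops just short of every target: 5 D, 16 AAA, 1 C, 3 9-volt — 5 + 16 + 1 + 3 = 25 batteries.
One more battery must push some type to its target, so 25 + 1 = 26.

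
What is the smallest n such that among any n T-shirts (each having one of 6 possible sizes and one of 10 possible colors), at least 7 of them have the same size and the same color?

361

There are 6 × 10 = 60 (size, color) combinations acting as pigeonholes.
With 60 × 6 = 360 T-shirts we could place exactly 6 in each, with no (size, color) pair reaching 7.
One more forces some (size, color) pair to hold 7, so 360 + 1 = 361.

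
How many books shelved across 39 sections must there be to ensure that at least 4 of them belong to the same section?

118

There are 39 sections acting as pigeonholes.
With 39 × 3 = 117 books we could place exactly 3 in each, with no class reaching 4.
One more forces some class to hold 4, so 117 + 1 = 118.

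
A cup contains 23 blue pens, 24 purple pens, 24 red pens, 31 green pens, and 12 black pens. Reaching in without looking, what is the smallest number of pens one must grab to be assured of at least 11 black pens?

113

To avoid black pens as long as possible, exhaust the other 4 ink colors first.
The worst case draws every non-black pen first: 23 + 24 + 24 + 31 = 102.
The next 11 draws are then forced to be black, giving 102 + 11 = 113.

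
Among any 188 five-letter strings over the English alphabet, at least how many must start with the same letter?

If each of the 26 possible first letters held at most 7, the total would be at most 26 × 7 = 182 < 188, a contradiction.
So at least one holds ⌈188/26⌉ = 8.

8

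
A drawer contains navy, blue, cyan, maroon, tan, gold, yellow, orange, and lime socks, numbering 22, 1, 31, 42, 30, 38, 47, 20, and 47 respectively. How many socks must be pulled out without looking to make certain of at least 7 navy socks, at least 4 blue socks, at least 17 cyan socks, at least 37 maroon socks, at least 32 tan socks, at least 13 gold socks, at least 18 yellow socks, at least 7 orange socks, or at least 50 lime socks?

172

The worst case stops just short of every target: 6 navy, all 1 blue, 16 cyan, 36 maroon, all 30 tan, 12 gold, 17 yellow, 6 orange, all 47 lime — 6 + 1 + 16 + 36 + 30 + 12 + 17 + 6 + 47 = 171 socks.
One more sock must push some color to its target, so 171 + 1 = 172.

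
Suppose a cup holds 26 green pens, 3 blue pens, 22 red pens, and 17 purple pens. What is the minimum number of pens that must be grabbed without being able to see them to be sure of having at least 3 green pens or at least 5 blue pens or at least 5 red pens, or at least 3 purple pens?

The worst case stops just short of every target: 2 green, all 3 blue, 4 red, 2 purple — 2 + 3 + 4 + 2 = 11 pens.
One more pen must push some ink color to its target, so 11 + 1 = 12.

12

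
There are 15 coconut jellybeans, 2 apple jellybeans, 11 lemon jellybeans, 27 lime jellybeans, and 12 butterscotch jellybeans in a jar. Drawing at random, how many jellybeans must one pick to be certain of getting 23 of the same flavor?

In the worst case we take at most 22 of each flavor, but all 15 coconut, all 2 apple, all 11 lemon, and all 12 butterscotch (fewer than 22), giving 15 + 2 + 11 + 22 + 12 = 62.
One more jellybean then forces some flavor to 23, so 62 + 1 = 63.

63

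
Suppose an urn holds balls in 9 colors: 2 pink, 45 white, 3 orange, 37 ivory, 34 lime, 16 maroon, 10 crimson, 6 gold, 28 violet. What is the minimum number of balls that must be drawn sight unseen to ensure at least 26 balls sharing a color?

Treat the 9 colors as pigeonholes.
In the worst case we take at most 25 of each color, but all 2 pink, all 3 orange, all 16 maroon, all 10 crimson, and all 6 gold (fewer than 25), giving 2 + 25 + 3 + 25 + 25 + 16 + 10 + 6 + 25 = 137.
One more ball then forces some color to 26, so 137 + 1 = 138.

138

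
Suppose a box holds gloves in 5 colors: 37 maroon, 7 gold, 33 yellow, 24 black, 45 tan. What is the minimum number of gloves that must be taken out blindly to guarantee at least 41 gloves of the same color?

Treat the 5 colors as pigeonholes.
In the worst case we take at most 40 of each color, but all 37 maroon, all 7 gold, all 33 yellow, and all 24 black (fewer than 40), giving 37 + 7 + 33 + 24 + 40 = 141.
One more glove then forces some color to 41, so 141 + 1 = 142.

142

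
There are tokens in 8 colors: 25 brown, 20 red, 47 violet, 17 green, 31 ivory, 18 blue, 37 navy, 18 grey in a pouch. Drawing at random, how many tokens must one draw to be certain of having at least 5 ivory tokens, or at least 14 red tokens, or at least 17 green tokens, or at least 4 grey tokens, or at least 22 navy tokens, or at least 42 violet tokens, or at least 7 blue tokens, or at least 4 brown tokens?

108

The worst case stops just short of every target: 3 brown, 13 red, 41 violet, 16 green, 4 ivory, 6 blue, 21 navy, 3 grey — 3 + 13 + 41 + 16 + 4 + 6 + 21 + 3 = 107 tokens.
One more token must push some color to its target, so 107 + 1 = 108.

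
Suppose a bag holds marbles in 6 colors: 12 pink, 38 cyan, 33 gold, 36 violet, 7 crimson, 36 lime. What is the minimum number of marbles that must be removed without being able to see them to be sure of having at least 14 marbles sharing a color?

72

Treat the 6 colors as pigeonholes.
In the worst case we take at most 13 of each color, but all 12 pink and all 7 crimson (fewer than 13), giving 12 + 13 + 13 + 13 + 7 + 13 = 71.
One more marble then forces some color to 14, so 71 + 1 = 72.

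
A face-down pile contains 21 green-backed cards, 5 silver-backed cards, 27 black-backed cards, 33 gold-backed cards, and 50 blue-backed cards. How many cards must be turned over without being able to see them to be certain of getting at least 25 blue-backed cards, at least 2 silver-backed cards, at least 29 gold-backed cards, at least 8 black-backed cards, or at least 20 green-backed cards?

The worst case stops just short of every target: 19 green-backed, 1 silver-backed, 7 black-backed, 28 gold-backed, 24 blue-backed — 19 + 1 + 7 + 28 + 24 = 79 cards.
One more card must push some back color to its target, so 79 + 1 = 80.

80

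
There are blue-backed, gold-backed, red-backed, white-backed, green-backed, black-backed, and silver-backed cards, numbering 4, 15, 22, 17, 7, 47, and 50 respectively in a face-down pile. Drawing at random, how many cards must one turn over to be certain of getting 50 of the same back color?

162

In the worst case we take at most 49 of each back color, but all 4 blue-backed, all 15 gold-backed, all 22 red-backed, all 17 white-backed, all 7 green-backed, and all 47 black-backed (fewer than 49), giving 4 + 15 + 22 + 17 + 7 + 47 + 49 = 161.
One more card then forces some back color to 50, so 161 + 1 = 162.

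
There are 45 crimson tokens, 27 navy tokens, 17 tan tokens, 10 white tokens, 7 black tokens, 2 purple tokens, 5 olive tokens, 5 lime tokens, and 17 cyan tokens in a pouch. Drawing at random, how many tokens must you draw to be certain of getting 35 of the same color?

Treat the 9 colors as pigeonholes.
In the worst case we take at most 34 of each color, but all 27 navy, all 17 tan, all 10 white, all 7 black, all 2 purple, all 5 olive, all 5 lime, and all 17 cyan (fewer than 34), giving 34 + 27 + 17 + 10 + 7 + 2 + 5 + 5 + 17 = 124.
One more token then forces some color to 35, so 124 + 1 = 125.

125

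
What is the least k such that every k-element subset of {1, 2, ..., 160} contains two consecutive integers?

81

Partition {1, …, 160} into 80 pairs: {1,2}, {3,4}, …, {159,160}.
Choosing 80 integers — say the 80 even numbers 2, 4, …, 160 — takes one from each pair and avoids the property.
Choosing 81 forces two into the same pair by pigeonhole, and those are consecutive. So 81.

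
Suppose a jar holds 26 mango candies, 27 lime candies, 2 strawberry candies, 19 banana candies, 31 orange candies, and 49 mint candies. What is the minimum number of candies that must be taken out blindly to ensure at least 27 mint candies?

To avoid mint candies as long as possible, exhaust the other 5 flavors first.
The worst case draws every non-mint candy first: 26 + 27 + 2 + 19 + 31 = 105.
The next 27 draws are then forced to be mint, giving 105 + 27 = 132.

132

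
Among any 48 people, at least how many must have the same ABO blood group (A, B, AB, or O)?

There are 4 ABO blood groups, which serve as the pigeonholes.
If each of the 4 ABO blood groups held at most 11, the total would be at most 4 × 11 = 44 < 48, a contradiction.
So at least one holds ⌈48/4⌉ = 12.

12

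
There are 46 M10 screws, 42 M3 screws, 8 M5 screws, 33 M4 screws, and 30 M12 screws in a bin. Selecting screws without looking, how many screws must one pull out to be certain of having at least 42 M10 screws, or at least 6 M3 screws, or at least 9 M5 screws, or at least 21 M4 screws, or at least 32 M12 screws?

105

The worst case stops just short of every target: 41 M10, 5 M3, 8 M5, 20 M4, all 30 M12 — 41 + 5 + 8 + 20 + 30 = 104 screws.
One more screw must push some size to its target, so 104 + 1 = 105.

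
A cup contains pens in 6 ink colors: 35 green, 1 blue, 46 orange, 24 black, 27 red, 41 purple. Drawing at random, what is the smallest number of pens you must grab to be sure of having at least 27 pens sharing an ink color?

In the worst case we take at most 26 of each ink color, but all 1 blue and all 24 black (fewer than 26), giving 26 + 1 + 26 + 24 + 26 + 26 = 129.
One more pen then forces some ink color to 27, so 129 + 1 = 130.

130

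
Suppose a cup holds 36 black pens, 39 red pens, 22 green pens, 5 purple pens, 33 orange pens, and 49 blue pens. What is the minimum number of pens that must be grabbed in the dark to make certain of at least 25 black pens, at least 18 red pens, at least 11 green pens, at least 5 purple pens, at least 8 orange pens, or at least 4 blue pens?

The worst case stops just short of every target: 24 black, 17 red, 10 green, 4 purple, 7 orange, 3 blue — 24 + 17 + 10 + 4 + 7 + 3 = 65 pens.
One more pen must push some ink color to its target, so 65 + 1 = 66.

66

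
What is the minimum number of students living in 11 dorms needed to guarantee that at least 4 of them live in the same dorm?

There are 11 dorms acting as pigeonholes.
With 11 × 3 = 33 students we could place exactly 3 in each, with no class reaching 4.
One more forces some class to hold 4, so 33 + 1 = 34.

34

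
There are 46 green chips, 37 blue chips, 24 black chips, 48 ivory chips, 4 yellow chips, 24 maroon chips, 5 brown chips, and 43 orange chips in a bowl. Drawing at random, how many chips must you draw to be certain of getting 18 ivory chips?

201

The worst case draws every non-ivory chip first: 46 + 37 + 24 + 4 + 24 + 5 + 43 = 183.
The next 18 draws are then forced to be ivory, giving 183 + 18 = 201.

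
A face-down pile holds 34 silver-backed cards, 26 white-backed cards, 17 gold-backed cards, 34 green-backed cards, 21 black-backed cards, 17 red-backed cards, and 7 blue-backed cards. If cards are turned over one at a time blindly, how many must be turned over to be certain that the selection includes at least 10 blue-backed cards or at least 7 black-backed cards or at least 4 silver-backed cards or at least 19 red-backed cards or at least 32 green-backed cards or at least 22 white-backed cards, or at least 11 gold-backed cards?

96

The worst case stops just short of every target: 3 silver-backed, 21 white-backed, 10 gold-backed, 31 green-backed, 6 black-backed, all 17 red-backed, all 7 blue-backed — 3 + 21 + 10 + 31 + 6 + 17 + 7 = 95 cards.
One more card must push some back color to its target, so 95 + 1 = 96.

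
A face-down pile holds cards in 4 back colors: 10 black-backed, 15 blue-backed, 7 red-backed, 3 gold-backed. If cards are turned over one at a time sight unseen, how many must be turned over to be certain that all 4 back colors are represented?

The hardest back color to obtain is gold-backed: we could draw every other card first — 35 − 3 = 32 cards — without a single gold-backed one.
The next draw must be gold-backed, so 32 + 1 = 33.

33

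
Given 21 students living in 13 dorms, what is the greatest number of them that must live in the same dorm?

The 21 students fall into 13 dorms.
If each of the 13 dorms held at most 1, the total would be at most 13 × 1 = 13 < 21, a contradiction.
So at least one holds ⌈21/13⌉ = 2.

2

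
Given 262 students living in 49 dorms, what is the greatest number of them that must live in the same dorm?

6

The 262 students fall into 49 dorms.
If each of the 49 dorms held at most 5, the total would be at most 49 × 5 = 245 < 262, a contradiction.
So at least one holds ⌈262/49⌉ = 6.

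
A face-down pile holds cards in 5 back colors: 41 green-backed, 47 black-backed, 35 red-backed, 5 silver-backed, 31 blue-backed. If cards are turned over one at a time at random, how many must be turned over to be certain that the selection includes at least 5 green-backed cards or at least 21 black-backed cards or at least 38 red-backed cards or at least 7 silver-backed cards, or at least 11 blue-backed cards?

The worst case stops just short of every target: 4 green-backed, 20 black-backed, all 35 red-backed, all 5 silver-backed, 10 blue-backed — 4 + 20 + 35 + 5 + 10 = 74 cards.
One more card must push some back color to its target, so 74 + 1 = 75.

75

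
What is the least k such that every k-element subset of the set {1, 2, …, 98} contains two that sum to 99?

50

Partition {1, …, 98} into 49 pairs: {1,98}, {2,97}, …, {49,50}.
Choosing 49 integers — say the integers 1 through 49 — takes one from each pair and avoids the property.
Choosing 50 forces two into the same pair by pigeonhole, and those sum to 99. So 50.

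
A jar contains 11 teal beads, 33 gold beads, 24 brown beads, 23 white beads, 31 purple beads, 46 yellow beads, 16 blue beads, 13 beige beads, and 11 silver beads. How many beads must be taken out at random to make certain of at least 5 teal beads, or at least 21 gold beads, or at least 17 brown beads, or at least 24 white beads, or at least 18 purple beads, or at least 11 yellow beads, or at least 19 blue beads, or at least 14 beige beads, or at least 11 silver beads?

The worst case stops just short of every target: 4 teal, 20 gold, 16 brown, 23 white, 17 purple, 10 yellow, all 16 blue, 13 beige, 10 silver — 4 + 20 + 16 + 23 + 17 + 10 + 16 + 13 + 10 = 129 beads.
One more bead must push some color to its target, so 129 + 1 = 130.

130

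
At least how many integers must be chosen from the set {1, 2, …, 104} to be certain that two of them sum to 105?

Partition {1, …, 104} into 52 pairs: {1,104}, {2,103}, …, {52,53}.
Choosing 52 integers — say the integers 1 through 52 — takes one from each pair and avoids the property.
Choosing 53 forces two into the same pair by pigeonhole, and those sum to 105. So 53.

53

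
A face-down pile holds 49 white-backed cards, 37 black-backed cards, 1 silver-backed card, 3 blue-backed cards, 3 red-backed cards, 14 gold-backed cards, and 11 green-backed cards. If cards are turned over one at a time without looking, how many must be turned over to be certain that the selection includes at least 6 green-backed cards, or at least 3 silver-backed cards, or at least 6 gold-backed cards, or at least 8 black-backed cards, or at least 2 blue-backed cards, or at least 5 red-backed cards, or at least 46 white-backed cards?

Each of the 7 back colors has its own threshold; avoid all of them simultaneously.
The worst case stops just short of every target: 45 white-backed, 7 black-backed, all 1 silver-backed, 1 blue-backed, all 3 red-backed, 5 gold-backed, 5 green-backed — 45 + 7 + 1 + 1 + 3 + 5 + 5 = 67 cards.
One more card must push some back color to its target, so 67 + 1 = 68.

68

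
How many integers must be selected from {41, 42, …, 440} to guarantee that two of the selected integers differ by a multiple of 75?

Group the integers by remainder mod 75; there are 75 residue classes, each nonempty in this range.
Choosing one from each class (75 integers) avoids any shared remainder.
One more choice must repeat a class, so two differ by a multiple of 75. Hence 75 + 1 = 76.

76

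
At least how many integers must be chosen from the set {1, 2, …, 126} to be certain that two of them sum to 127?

Partition {1, …, 126} into 63 pairs: {1,126}, {2,125}, …, {63,64}.
Choosing 63 integers — say the integers 1 through 63 — takes one from each pair and avoids the property.
Choosing 64 forces two into the same pair by pigeonhole, and those sum to 127. So 64.

64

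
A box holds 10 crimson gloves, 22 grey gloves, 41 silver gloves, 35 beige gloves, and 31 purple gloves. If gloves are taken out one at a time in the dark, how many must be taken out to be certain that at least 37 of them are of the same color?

Treat the 5 colors as pigeonholes.
In the worst case we take at most 36 of each color, but all 10 crimson, all 22 grey, all 35 beige, and all 31 purple (fewer than 36), giving 10 + 22 + 36 + 35 + 31 = 134.
One more glove then forces some color to 37, so 134 + 1 = 135.

135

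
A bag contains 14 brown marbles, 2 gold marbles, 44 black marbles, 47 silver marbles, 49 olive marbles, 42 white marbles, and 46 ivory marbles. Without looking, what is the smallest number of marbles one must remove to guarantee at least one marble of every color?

243

The hardest color to obtain is gold: we could draw every other marble first — 244 − 2 = 242 marbles — without a single gold one.
The next draw must be gold, so 242 + 1 = 243.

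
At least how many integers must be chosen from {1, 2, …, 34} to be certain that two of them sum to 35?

18

Partition {1, …, 34} into 17 pairs: {1,34}, {2,33}, …, {17,18}.
Choosing 17 integers — say the integers 1 through 17 — takes one from each pair and avoids the property.
Choosing 18 forces two into the same pair by pigeonhole, and those sum to 35. So 18.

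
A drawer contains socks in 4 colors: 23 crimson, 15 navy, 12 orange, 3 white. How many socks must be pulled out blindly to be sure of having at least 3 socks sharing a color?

9

The worst case takes 2 socks of each color without reaching 3 of any: 4 × 2 = 8.
The next sock must bring some color to 3, so 8 + 1 = 9.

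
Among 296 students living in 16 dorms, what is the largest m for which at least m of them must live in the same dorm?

19

The 296 students fall into 16 dorms.
If each of the 16 dorms held at most 18, the total would be at most 16 × 18 = 288 < 296, a contradiction.
So at least one holds ⌈296/16⌉ = 19.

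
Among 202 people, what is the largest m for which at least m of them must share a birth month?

The 202 people fall into 12 months of the year.
If each of the 12 months of the year held at most 16, the total would be at most 12 × 16 = 192 < 202, a contradiction.
So at least one holds ⌈202/12⌉ = 17.

17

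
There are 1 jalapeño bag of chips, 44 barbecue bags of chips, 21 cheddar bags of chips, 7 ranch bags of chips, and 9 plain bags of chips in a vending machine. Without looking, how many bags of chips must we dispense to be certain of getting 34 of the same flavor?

In the worst case we take at most 33 of each flavor, but all 1 jalapeño, all 21 cheddar, all 7 ranch, and all 9 plain (fewer than 33), giving 1 + 33 + 21 + 7 + 9 = 71.
One more bag of chips then forces some flavor to 34, so 71 + 1 = 72.

72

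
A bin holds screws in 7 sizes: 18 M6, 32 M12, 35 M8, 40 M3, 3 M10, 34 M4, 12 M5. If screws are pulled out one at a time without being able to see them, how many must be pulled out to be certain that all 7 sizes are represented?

172

The hardest size to obtain is M10: we could draw every other screw first — 174 − 3 = 171 screws — without a single M10 one.
The next draw must be M10, so 171 + 1 = 172.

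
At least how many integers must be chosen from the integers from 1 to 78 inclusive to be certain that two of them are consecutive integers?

40

Partition {1, …, 78} into 39 pairs: {1,2}, {3,4}, …, {77,78}.
Choosing 39 integers — say the 39 even numbers 2, 4, …, 78 — takes one from each pair and avoids the property.
Choosing 40 forces two into the same pair by pigeonhole, and those are consecutive. So 40.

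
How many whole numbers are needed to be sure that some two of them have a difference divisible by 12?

13

Two integers differ by a multiple of 12 exactly when they share a remainder mod 12.
There are 12 residue classes mod 12, so 12 integers can all lie in distinct classes.
One more integer must repeat a residue, giving a difference divisible by 12. So n = 12 + 1 = 13.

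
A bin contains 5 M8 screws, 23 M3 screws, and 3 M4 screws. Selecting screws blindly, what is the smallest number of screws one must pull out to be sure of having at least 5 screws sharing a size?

Treat the 3 sizes as pigeonholes.
In the worst case we take at most 4 of each size, but all 3 M4 (fewer than 4), giving 4 + 4 + 3 = 11.
One more screw then forces some size to 5, so 11 + 1 = 12.

12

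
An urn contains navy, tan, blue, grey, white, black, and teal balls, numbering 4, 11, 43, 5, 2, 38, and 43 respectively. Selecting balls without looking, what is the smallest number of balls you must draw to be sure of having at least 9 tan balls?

144

The worst case draws every non-tan ball first: 4 + 43 + 5 + 2 + 38 + 43 = 135.
The next 9 draws are then forced to be tan, giving 135 + 9 = 144.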